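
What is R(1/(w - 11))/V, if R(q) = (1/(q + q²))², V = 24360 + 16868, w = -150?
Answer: 671898241/1055436800 ≈ 0.63661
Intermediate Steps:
V = 41228
R(q) = (q + q²)⁻²
R(1/(w - 11))/V = (1/((1/(-150 - 11))²*(1 + 1/(-150 - 11))²))/41228 = (1/((1/(-161))²*(1 + 1/(-161))²))*(1/41228) = (1/((-1/161)²*(1 - 1/161)²))*(1/41228) = (25921/(160/161)²)*(1/41228) = (25921*(25921/25600))*(1/41228) = (671898241/25600)*(1/41228) = 671898241/1055436800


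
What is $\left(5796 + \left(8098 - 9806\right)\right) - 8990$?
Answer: $-4902$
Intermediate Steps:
$\left(5796 + \left(8098 - 9806\right)\right) - 8990 = \left(5796 - 1708\right) - 8990 = 4088 - 8990 = -4902$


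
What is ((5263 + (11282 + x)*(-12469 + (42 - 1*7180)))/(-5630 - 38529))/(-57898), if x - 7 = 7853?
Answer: -375311931/2556717782 ≈ -0.14679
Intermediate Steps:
x = 7860 (x = 7 + 7853 = 7860)
((5263 + (11282 + x)*(-12469 + (42 - 1*7180)))/(-5630 - 38529))/(-57898) = ((5263 + (11282 + 7860)*(-12469 + (42 - 1*7180)))/(-5630 - 38529))/(-57898) = ((5263 + 19142*(-12469 + (42 - 7180)))/(-44159))*(-1/57898) = ((5263 + 19142*(-12469 - 7138))*(-1/44159))*(-1/57898) = ((5263 + 19142*(-19607))*(-1/44159))*(-1/57898) = ((5263 - 375317194)*(-1/44159))*(-1/57898) = -375311931*(-1/44159)*(-1/57898) = (375311931/44159)*(-1/57898) = -375311931/2556717782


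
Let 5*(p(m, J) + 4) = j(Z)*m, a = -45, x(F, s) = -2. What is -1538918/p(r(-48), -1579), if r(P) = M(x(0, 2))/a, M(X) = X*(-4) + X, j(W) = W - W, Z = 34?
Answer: 769459/2 ≈ 3.8473e+5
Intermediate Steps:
j(W) = 0
M(X) = -3*X (M(X) = -4*X + X = -3*X)
r(P) = -2/15 (r(P) = -3*(-2)/(-45) = 6*(-1/45) = -2/15)
p(m, J) = -4 (p(m, J) = -4 + (0*m)/5 = -4 + (⅕)*0 = -4 + 0 = -4)
-1538918/p(r(-48), -1579) = -1538918/(-4) = -1538918*(-¼) = 769459/2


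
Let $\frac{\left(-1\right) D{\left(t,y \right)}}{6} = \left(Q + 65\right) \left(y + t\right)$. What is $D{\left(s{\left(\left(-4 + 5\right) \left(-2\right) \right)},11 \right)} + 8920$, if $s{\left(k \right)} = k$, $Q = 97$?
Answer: $172$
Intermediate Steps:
$D{\left(t,y \right)} = - 972 t - 972 y$ ($D{\left(t,y \right)} = - 6 \left(97 + 65\right) \left(y + t\right) = - 6 \cdot 162 \left(t + y\right) = - 6 \left(162 t + 162 y\right) = - 972 t - 972 y$)
$D{\left(s{\left(\left(-4 + 5\right) \left(-2\right) \right)},11 \right)} + 8920 = \left(- 972 \left(-4 + 5\right) \left(-2\right) - 10692\right) + 8920 = \left(- 972 \cdot 1 \left(-2\right) - 10692\right) + 8920 = \left(\left(-972\right) \left(-2\right) - 10692\right) + 8920 = \left(1944 - 10692\right) + 8920 = -8748 + 8920 = 172$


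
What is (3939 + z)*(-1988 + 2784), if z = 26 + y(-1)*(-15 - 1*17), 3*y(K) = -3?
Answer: 3181612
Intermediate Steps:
y(K) = -1 (y(K) = (⅓)*(-3) = -1)
z = 58 (z = 26 - (-15 - 1*17) = 26 - (-15 - 17) = 26 - 1*(-32) = 26 + 32 = 58)
(3939 + z)*(-1988 + 2784) = (3939 + 58)*(-1988 + 2784) = 3997*796 = 3181612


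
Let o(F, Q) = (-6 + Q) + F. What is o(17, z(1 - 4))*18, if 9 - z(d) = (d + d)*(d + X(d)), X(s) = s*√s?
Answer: 36 - 324*I*√3 ≈ 36.0 - 561.18*I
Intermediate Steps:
X(s) = s^(3/2)
z(d) = 9 - 2*d*(d + d^(3/2)) (z(d) = 9 - (d + d)*(d + d^(3/2)) = 9 - 2*d*(d + d^(3/2)))
o(F, Q) = -6 + F + Q
o(17, z(1 - 4))*18 = (-6 + 17 + (9 - 2*(1 - 4)² - 2*(1 - 4)^(5/2)))*18 = (-6 + 17 + (9 - 2*(-3)² - 18*I*√3))*18 = (-6 + 17 + (9 - 2*9 - 18*I*√3))*18 = (-6 + 17 + (9 - 18 - 18*I*√3))*18 = (-6 + 17 + (-9 - 18*I*√3))*18 = (2 - 18*I*√3)*18 = 36 - 324*I*√3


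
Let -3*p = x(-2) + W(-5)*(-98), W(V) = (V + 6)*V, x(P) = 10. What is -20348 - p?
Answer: -60544/3 ≈ -20181.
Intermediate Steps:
W(V) = V*(6 + V) (W(V) = (6 + V)*V = V*(6 + V))
p = -500/3 (p = -(10 - 5*(6 - 5)*(-98))/3 = -(10 - 5*1*(-98))/3 = -(10 - 5*(-98))/3 = -(10 + 490)/3 = -⅓*500 = -500/3 ≈ -166.67)
-20348 - p = -20348 - 1*(-500/3) = -20348 + 500/3 = -60544/3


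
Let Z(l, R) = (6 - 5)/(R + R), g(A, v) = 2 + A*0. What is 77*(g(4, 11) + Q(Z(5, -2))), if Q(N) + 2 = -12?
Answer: -924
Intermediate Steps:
g(A, v) = 2 (g(A, v) = 2 + 0 = 2)
Z(l, R) = 1/(2*R)
Q(N) = -14 (Q(N) = -2 - 12 = -14)
77*(g(4, 11) + Q(Z(5, -2))) = 77*(2 - 14) = 77*(-12) = -924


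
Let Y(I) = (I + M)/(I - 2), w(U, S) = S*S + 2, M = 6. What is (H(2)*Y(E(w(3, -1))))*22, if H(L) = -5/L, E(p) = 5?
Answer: -605/3 ≈ -201.67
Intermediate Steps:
w(U, S) = 2 + S**2 (w(U, S) = S**2 + 2 = 2 + S**2)
Y(I) = (6 + I)/(-2 + I) (Y(I) = (I + 6)/(I - 2) = (6 + I)/(-2 + I))
(H(2)*Y(E(w(3, -1))))*22 = ((-5/2)*((6 + 5)/(-2 + 5)))*22 = ((-5*1/2)*(11/3))*22 = -5*11/6*22 = -5/2*11/3*22 = -55/6*22 = -605/3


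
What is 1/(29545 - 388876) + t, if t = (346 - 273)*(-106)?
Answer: -2780503279/359331 ≈ -7738.0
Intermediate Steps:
t = -7738 (t = 73*(-106) = -7738)
1/(29545 - 388876) + t = 1/(29545 - 388876) - 7738 = 1/(-359331) - 7738 = -1/359331 - 7738 = -2780503279/359331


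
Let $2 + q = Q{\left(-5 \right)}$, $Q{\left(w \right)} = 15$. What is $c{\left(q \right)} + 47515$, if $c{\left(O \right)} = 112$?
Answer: $47627$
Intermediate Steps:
$q = 13$ ($q = -2 + 15 = 13$)
$c{\left(q \right)} + 47515 = 112 + 47515 = 47627$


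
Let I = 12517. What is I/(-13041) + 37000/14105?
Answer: 8741849/5255523 ≈ 1.6634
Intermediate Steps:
I/(-13041) + 37000/14105 = 12517/(-13041) + 37000/14105 = 12517*(-1/13041) + 37000*(1/14105) = -12517/13041 + 7400/2821 = 8741849/5255523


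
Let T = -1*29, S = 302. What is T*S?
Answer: -8758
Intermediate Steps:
T = -29
T*S = -29*302 = -8758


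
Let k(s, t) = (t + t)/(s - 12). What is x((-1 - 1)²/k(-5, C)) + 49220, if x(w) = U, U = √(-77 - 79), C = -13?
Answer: 49220 + 2*I*√39 ≈ 49220.0 + 12.49*I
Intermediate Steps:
k(s, t) = 2*t/(-12 + s) (k(s, t) = (2*t)/(-12 + s) = 2*t/(-12 + s))
U = 2*I*√39 (U = √(-156) = 2*I*√39 ≈ 12.49*I)
x(w) = 2*I*√39
x((-1 - 1)²/k(-5, C)) + 49220 = 2*I*√39 + 49220 = 49220 + 2*I*√39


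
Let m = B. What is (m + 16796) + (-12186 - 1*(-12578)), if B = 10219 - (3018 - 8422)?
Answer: 32811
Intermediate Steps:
B = 15623 (B = 10219 - 1*(-5404) = 10219 + 5404 = 15623)
m = 15623
(m + 16796) + (-12186 - 1*(-12578)) = (15623 + 16796) + (-12186 - 1*(-12578)) = 32419 + (-12186 + 12578) = 32419 + 392 = 32811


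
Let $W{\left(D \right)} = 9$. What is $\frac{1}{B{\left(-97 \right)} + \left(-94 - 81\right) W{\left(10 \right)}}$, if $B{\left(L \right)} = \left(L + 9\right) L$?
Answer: $\frac{1}{6961} \approx 0.00014366$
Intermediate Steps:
$B{\left(L \right)} = L \left(9 + L\right)$ ($B{\left(L \right)} = \left(9 + L\right) L = L \left(9 + L\right)$)
$\frac{1}{B{\left(-97 \right)} + \left(-94 - 81\right) W{\left(10 \right)}} = \frac{1}{- 97 \left(9 - 97\right) + \left(-94 - 81\right) 9} = \frac{1}{\left(-97\right) \left(-88\right) - 1575} = \frac{1}{8536 - 1575} = \frac{1}{6961}$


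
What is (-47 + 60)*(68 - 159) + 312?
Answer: -871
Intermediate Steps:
(-47 + 60)*(68 - 159) + 312 = 13*(-91) + 312 = -1183 + 312 = -871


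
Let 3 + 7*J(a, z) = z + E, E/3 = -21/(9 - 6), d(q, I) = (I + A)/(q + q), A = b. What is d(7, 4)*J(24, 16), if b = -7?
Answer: 12/49 ≈ 0.24490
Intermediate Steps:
A = -7
d(q, I) = (-7 + I)/(2*q) (d(q, I) = (I - 7)/(q + q) = (-7 + I)/((2*q)) = (-7 + I)*(1/(2*q)) = (-7 + I)/(2*q))
E = -21 (E = 3*(-21/(9 - 6)) = 3*(-21/3) = 3*(-21*⅓) = 3*(-7) = -21)
J(a, z) = -24/7 + z/7 (J(a, z) = -3/7 + (z - 21)/7 = -3/7 + (-21 + z)/7 = -3/7 + (-3 + z/7) = -24/7 + z/7)
d(7, 4)*J(24, 16) = ((½)*(-7 + 4)/7)*(-24/7 + (⅐)*16) = ((½)*(⅐)*(-3))*(-24/7 + 16/7) = -3/14*(-8/7) = 12/49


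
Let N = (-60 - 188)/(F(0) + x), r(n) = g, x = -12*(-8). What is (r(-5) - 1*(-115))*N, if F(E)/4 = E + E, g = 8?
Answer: -1271/4 ≈ -317.75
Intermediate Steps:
F(E) = 8*E (F(E) = 4*(E + E) = 4*(2*E) = 8*E)
x = 96
r(n) = 8
N = -31/12 (N = (-60 - 188)/(8*0 + 96) = -248/(0 + 96) = -248/96 = -248*1/96 = -31/12 ≈ -2.5833)
(r(-5) - 1*(-115))*N = (8 - 1*(-115))*(-31/12) = (8 + 115)*(-31/12) = 123*(-31/12) = -1271/4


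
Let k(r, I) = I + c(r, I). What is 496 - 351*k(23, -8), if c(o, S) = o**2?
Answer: -182375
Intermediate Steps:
k(r, I) = I + r**2
496 - 351*k(23, -8) = 496 - 351*(-8 + 23**2) = 496 - 351*(-8 + 529) = 496 - 351*521 = 496 - 182871 = -182375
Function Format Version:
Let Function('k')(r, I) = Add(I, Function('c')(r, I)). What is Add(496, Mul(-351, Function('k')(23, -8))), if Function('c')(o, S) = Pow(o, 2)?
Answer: -182375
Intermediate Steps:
Function('k')(r, I) = Add(I, Pow(r, 2))
Add(496, Mul(-351, Function('k')(23, -8))) = Add(496, Mul(-351, Add(-8, Pow(23, 2)))) = Add(496, Mul(-351, Add(-8, 529))) = Add(496, Mul(-351, 521)) = Add(496, -182871) = -182375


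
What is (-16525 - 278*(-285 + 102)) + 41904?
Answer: 76253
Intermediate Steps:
(-16525 - 278*(-285 + 102)) + 41904 = (-16525 - 278*(-183)) + 41904 = (-16525 + 50874) + 41904 = 34349 + 41904 = 76253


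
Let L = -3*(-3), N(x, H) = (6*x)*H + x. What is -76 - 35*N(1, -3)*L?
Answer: 5279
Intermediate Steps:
N(x, H) = x + 6*H*x (N(x, H) = 6*H*x + x = x + 6*H*x)
L = 9
-76 - 35*N(1, -3)*L = -76 - 35*1*(1 + 6*(-3))*9 = -76 - 35*1*(1 - 18)*9 = -76 - 35*1*(-17)*9 = -76 - (-595)*9 = -76 - 35*(-153) = -76 + 5355 = 5279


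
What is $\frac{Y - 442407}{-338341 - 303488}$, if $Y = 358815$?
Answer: $\frac{27864}{213943} \approx 0.13024$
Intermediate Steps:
$\frac{Y - 442407}{-338341 - 303488} = \frac{358815 - 442407}{-338341 - 303488} = - \frac{83592}{-641829} = \left(-83592\right) \left(- \frac{1}{641829}\right) = \frac{27864}{213943}$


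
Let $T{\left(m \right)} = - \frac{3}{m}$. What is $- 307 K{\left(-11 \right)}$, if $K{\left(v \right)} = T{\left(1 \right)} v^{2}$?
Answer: $111441$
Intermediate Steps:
$K{\left(v \right)} = - 3 v^{2}$ ($K{\left(v \right)} = - \frac{3}{1} v^{2} = \left(-3\right) 1 v^{2} = - 3 v^{2}$)
$- 307 K{\left(-11 \right)} = - 307 \left(- 3 \left(-11\right)^{2}\right) = - 307 \left(\left(-3\right) 121\right) = \left(-307\right) \left(-363\right) = 111441$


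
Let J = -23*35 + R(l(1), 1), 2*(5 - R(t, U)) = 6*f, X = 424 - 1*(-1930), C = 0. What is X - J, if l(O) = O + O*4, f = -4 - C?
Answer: 3142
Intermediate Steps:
f = -4 (f = -4 - 1*0 = -4 + 0 = -4)
l(O) = 5*O (l(O) = O + 4*O = 5*O)
X = 2354 (X = 424 + 1930 = 2354)
R(t, U) = 17 (R(t, U) = 5 - 3*(-4) = 5 - 1/2*(-24) = 5 + 12 = 17)
J = -788 (J = -23*35 + 17 = -805 + 17 = -788)
X - J = 2354 - 1*(-788) = 2354 + 788 = 3142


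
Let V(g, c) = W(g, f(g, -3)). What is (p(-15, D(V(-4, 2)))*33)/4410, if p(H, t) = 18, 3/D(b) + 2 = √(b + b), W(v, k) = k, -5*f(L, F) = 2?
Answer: 33/245 ≈ 0.13469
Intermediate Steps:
f(L, F) = -⅖ (f(L, F) = -⅕*2 = -⅖)
V(g, c) = -⅖
D(b) = 3/(-2 + √2*√b) (D(b) = 3/(-2 + √(b + b)) = 3/(-2 + √(2*b)) = 3/(-2 + √2*√b))
(p(-15, D(V(-4, 2)))*33)/4410 = (18*33)/4410 = 594*(1/4410) = 33/245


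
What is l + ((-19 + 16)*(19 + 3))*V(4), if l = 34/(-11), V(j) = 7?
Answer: -5116/11 ≈ -465.09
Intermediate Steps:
l = -34/11 (l = 34*(-1/11) = -34/11 ≈ -3.0909)
l + ((-19 + 16)*(19 + 3))*V(4) = -34/11 + ((-19 + 16)*(19 + 3))*7 = -34/11 - 3*22*7 = -34/11 - 66*7 = -34/11 - 462 = -5116/11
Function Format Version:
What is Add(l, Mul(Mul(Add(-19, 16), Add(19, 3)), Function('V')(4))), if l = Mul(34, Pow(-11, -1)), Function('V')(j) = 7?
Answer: Rational(-5116, 11) ≈ -465.09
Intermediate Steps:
l = Rational(-34, 11) (l = Mul(34, Rational(-1, 11)) = Rational(-34, 11) ≈ -3.0909)
Add(l, Mul(Mul(Add(-19, 16), Add(19, 3)), Function('V')(4))) = Add(Rational(-34, 11), Mul(Mul(Add(-19, 16), Add(19, 3)), 7)) = Add(Rational(-34, 11), Mul(Mul(-3, 22), 7)) = Add(Rational(-34, 11), Mul(-66, 7)) = Add(Rational(-34, 11), -462) = Rational(-5116, 11)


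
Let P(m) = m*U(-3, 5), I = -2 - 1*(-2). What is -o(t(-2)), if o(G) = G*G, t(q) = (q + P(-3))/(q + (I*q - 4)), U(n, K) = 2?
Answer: -16/9 ≈ -1.7778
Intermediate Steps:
I = 0 (I = -2 + 2 = 0)
P(m) = 2*m (P(m) = m*2 = 2*m)
t(q) = (-6 + q)/(-4 + q) (t(q) = (q + 2*(-3))/(q + (0*q - 4)) = (q - 6)/(q + (0 - 4)) = (-6 + q)/(q - 4) = (-6 + q)/(-4 + q))
o(G) = G²
-o(t(-2)) = -((-6 - 2)/(-4 - 2))² = -(-8/(-6))² = -(-⅙*(-8))² = -(4/3)² = -1*16/9 = -16/9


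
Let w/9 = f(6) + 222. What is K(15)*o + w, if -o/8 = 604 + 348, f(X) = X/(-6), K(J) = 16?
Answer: -119867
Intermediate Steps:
f(X) = -X/6 (f(X) = X*(-⅙) = -X/6)
o = -7616 (o = -8*(604 + 348) = -8*952 = -7616)
w = 1989 (w = 9*(-⅙*6 + 222) = 9*(-1 + 222) = 9*221 = 1989)
K(15)*o + w = 16*(-7616) + 1989 = -121856 + 1989 = -119867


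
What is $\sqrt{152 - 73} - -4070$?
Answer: $4070 + \sqrt{79} \approx 4078.9$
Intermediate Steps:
$\sqrt{152 - 73} - -4070 = \sqrt{79} + 4070 = 4070 + \sqrt{79}$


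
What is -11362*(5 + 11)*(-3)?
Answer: 545376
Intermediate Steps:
-11362*(5 + 11)*(-3) = -181792*(-3) = -11362*(-48) = 545376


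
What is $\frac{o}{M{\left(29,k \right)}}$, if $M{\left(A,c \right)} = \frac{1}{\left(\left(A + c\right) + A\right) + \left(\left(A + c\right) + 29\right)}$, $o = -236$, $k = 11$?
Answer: $-32568$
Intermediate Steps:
$M{\left(A,c \right)} = \frac{1}{29 + 2 c + 3 A}$ ($M{\left(A,c \right)} = \frac{1}{\left(c + 2 A\right) + \left(29 + A + c\right)} = \frac{1}{29 + 2 c + 3 A}$)
$\frac{o}{M{\left(29,k \right)}} = - \frac{236}{\frac{1}{29 + 2 \cdot 11 + 3 \cdot 29}} = - \frac{236}{\frac{1}{29 + 22 + 87}} = - \frac{236}{\frac{1}{138}} = - 236 \frac{1}{\frac{1}{138}} = \left(-236\right) 138 = -32568$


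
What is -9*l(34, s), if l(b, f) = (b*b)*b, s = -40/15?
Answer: -353736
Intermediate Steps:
s = -8/3 (s = -40*1/15 = -8/3 ≈ -2.6667)
l(b, f) = b**3 (l(b, f) = b**2*b = b**3)
-9*l(34, s) = -9*34**3 = -9*39304 = -353736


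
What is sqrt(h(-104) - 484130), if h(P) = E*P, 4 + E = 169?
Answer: I*sqrt(501290) ≈ 708.02*I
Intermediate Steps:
E = 165 (E = -4 + 169 = 165)
h(P) = 165*P
sqrt(h(-104) - 484130) = sqrt(165*(-104) - 484130) = sqrt(-17160 - 484130) = sqrt(-501290) = I*sqrt(501290)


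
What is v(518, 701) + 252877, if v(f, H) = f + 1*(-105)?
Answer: 253290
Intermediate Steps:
v(f, H) = -105 + f (v(f, H) = f - 105 = -105 + f)
v(518, 701) + 252877 = (-105 + 518) + 252877 = 413 + 252877 = 253290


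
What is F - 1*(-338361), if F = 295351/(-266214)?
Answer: 90076139903/266214 ≈ 3.3836e+5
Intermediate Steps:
F = -295351/266214 (F = 295351*(-1/266214) = -295351/266214 ≈ -1.1094)
F - 1*(-338361) = -295351/266214 - 1*(-338361) = -295351/266214 + 338361 = 90076139903/266214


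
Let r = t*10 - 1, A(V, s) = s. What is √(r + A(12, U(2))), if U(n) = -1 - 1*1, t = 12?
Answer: 3*√13 ≈ 10.817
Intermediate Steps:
U(n) = -2 (U(n) = -1 - 1 = -2)
r = 119 (r = 12*10 - 1 = 120 - 1 = 119)
√(r + A(12, U(2))) = √(119 - 2) = √117 = 3*√13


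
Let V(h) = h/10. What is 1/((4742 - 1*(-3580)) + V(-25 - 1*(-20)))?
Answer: 2/16643 ≈ 0.00012017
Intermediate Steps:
V(h) = h/10 (V(h) = h*(⅒) = h/10)
1/((4742 - 1*(-3580)) + V(-25 - 1*(-20))) = 1/((4742 - 1*(-3580)) + (-25 - 1*(-20))/10) = 1/((4742 + 3580) + (-25 + 20)/10) = 1/(8322 + (⅒)*(-5)) = 1/(8322 - ½) = 1/(16643/2) = 2/16643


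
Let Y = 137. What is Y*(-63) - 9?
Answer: -8640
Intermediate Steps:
Y*(-63) - 9 = 137*(-63) - 9 = -8631 - 9 = -8640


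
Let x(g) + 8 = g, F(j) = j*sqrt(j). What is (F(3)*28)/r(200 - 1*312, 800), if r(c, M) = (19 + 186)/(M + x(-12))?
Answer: 13104*sqrt(3)/41 ≈ 553.58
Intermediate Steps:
F(j) = j**(3/2)
x(g) = -8 + g
r(c, M) = 205/(-20 + M) (r(c, M) = (19 + 186)/(M + (-8 - 12)) = 205/(M - 20) = 205/(-20 + M))
(F(3)*28)/r(200 - 1*312, 800) = (3**(3/2)*28)/((205/(-20 + 800))) = ((3*sqrt(3))*28)/((205/780)) = (84*sqrt(3))/((205*(1/780))) = (84*sqrt(3))/(41/156) = (84*sqrt(3))*(156/41) = 13104*sqrt(3)/41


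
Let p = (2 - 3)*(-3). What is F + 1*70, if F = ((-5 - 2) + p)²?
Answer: 86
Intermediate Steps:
p = 3 (p = -1*(-3) = 3)
F = 16 (F = ((-5 - 2) + 3)² = (-7 + 3)² = (-4)² = 16)
F + 1*70 = 16 + 1*70 = 16 + 70 = 86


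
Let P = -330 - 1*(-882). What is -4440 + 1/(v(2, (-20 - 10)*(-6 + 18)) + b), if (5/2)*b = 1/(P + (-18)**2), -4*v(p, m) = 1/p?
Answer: -4852800/1091 ≈ -4448.0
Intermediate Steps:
P = 552 (P = -330 + 882 = 552)
v(p, m) = -1/(4*p)
b = 1/2190 (b = 2/(5*(552 + (-18)**2)) = 2/(5*(552 + 324)) = (2/5)/876 = (2/5)*(1/876) = 1/2190 ≈ 0.00045662)
-4440 + 1/(v(2, (-20 - 10)*(-6 + 18)) + b) = -4440 + 1/(-1/4/2 + 1/2190) = -4440 + 1/(-1/4*1/2 + 1/2190) = -4440 + 1/(-1/8 + 1/2190) = -4440 + 1/(-1091/8760) = -4440 - 8760/1091 = -4852800/1091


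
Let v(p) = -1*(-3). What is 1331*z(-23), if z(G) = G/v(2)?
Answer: -30613/3 ≈ -10204.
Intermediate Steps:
v(p) = 3
z(G) = G/3
1331*z(-23) = 1331*((1/3)*(-23)) = 1331*(-23/3) = -30613/3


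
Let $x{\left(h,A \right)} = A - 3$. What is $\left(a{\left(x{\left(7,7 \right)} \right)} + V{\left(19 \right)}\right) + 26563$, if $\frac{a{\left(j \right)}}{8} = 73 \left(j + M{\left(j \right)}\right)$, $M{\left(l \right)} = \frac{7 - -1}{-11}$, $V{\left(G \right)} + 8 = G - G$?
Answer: $\frac{313129}{11} \approx 28466.0$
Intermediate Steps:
$x{\left(h,A \right)} = -3 + A$
$V{\left(G \right)} = -8$ ($V{\left(G \right)} = -8 + \left(G - G\right) = -8 + 0 = -8$)
$M{\left(l \right)} = - \frac{8}{11}$ ($M{\left(l \right)} = \left(7 + 1\right) \left(- \frac{1}{11}\right) = 8 \left(- \frac{1}{11}\right) = - \frac{8}{11}$)
$a{\left(j \right)} = - \frac{4672}{11} + 584 j$ ($a{\left(j \right)} = 8 \cdot 73 \left(j - \frac{8}{11}\right) = 8 \cdot 73 \left(- \frac{8}{11} + j\right) = 8 \left(- \frac{584}{11} + 73 j\right) = - \frac{4672}{11} + 584 j$)
$\left(a{\left(x{\left(7,7 \right)} \right)} + V{\left(19 \right)}\right) + 26563 = \left(\left(- \frac{4672}{11} + 584 \left(-3 + 7\right)\right) - 8\right) + 26563 = \left(\left(- \frac{4672}{11} + 584 \cdot 4\right) - 8\right) + 26563 = \left(\left(- \frac{4672}{11} + 2336\right) - 8\right) + 26563 = \left(\frac{21024}{11} - 8\right) + 26563 = \frac{20936}{11} + 26563 = \frac{313129}{11}$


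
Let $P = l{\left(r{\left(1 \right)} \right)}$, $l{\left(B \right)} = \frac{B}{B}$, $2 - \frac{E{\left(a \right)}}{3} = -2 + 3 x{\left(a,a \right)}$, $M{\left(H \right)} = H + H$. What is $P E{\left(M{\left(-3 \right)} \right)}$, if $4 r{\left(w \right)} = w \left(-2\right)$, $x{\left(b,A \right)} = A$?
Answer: $66$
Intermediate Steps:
$M{\left(H \right)} = 2 H$
$E{\left(a \right)} = 12 - 9 a$ ($E{\left(a \right)} = 6 - 3 \left(-2 + 3 a\right) = 6 - \left(-6 + 9 a\right) = 12 - 9 a$)
$r{\left(w \right)} = - \frac{w}{2}$ ($r{\left(w \right)} = \frac{w \left(-2\right)}{4} = \frac{\left(-2\right) w}{4} = - \frac{w}{2}$)
$l{\left(B \right)} = 1$
$P = 1$
$P E{\left(M{\left(-3 \right)} \right)} = 1 \left(12 - 9 \cdot 2 \left(-3\right)\right) = 1 \left(12 - -54\right) = 1 \left(12 + 54\right) = 1 \cdot 66 = 66$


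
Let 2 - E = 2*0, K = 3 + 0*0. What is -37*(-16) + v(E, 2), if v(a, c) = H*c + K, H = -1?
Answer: 593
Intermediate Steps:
K = 3 (K = 3 + 0 = 3)
E = 2 (E = 2 - 2*0 = 2 - 1*0 = 2 + 0 = 2)
v(a, c) = 3 - c (v(a, c) = -c + 3 = 3 - c)
-37*(-16) + v(E, 2) = -37*(-16) + (3 - 1*2) = 592 + (3 - 2) = 592 + 1 = 593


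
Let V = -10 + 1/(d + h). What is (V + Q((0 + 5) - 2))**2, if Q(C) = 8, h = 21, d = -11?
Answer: 361/100 ≈ 3.6100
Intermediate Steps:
V = -99/10 (V = -10 + 1/(-11 + 21) = -10 + 1/10 = -99/10 ≈ -9.9000)
(V + Q((0 + 5) - 2))**2 = (-99/10 + 8)**2 = (-19/10)**2 = 361/100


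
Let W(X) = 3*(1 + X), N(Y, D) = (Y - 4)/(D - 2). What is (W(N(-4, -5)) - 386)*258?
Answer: -685506/7 ≈ -97929.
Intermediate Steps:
N(Y, D) = (-4 + Y)/(-2 + D)
W(X) = 3 + 3*X
(W(N(-4, -5)) - 386)*258 = ((3 + 3*((-4 - 4)/(-2 - 5))) - 386)*258 = ((3 + 3*(-8/(-7))) - 386)*258 = ((3 + 3*(-⅐*(-8))) - 386)*258 = ((3 + 3*(8/7)) - 386)*258 = ((3 + 24/7) - 386)*258 = (45/7 - 386)*258 = -2657/7*258 = -685506/7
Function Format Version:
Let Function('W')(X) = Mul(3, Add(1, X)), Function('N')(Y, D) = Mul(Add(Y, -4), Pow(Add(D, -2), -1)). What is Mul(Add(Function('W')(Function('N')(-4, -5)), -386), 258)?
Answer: Rational(-685506, 7) ≈ -97929.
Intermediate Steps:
Function('N')(Y, D) = Mul(Pow(Add(-2, D), -1), Add(-4, Y)) (Function('N')(Y, D) = Mul(Add(-4, Y), Pow(Add(-2, D), -1)) = Mul(Pow(Add(-2, D), -1), Add(-4, Y)))
Function('W')(X) = Add(3, Mul(3, X))
Mul(Add(Function('W')(Function('N')(-4, -5)), -386), 258) = Mul(Add(Add(3, Mul(3, Mul(Pow(Add(-2, -5), -1), Add(-4, -4)))), -386), 258) = Mul(Add(Add(3, Mul(3, Mul(Pow(-7, -1), -8))), -386), 258) = Mul(Add(Add(3, Mul(3, Mul(Rational(-1, 7), -8))), -386), 258) = Mul(Add(Add(3, Mul(3, Rational(8, 7))), -386), 258) = Mul(Add(Add(3, Rational(24, 7)), -386), 258) = Mul(Add(Rational(45, 7), -386), 258) = Mul(Rational(-2657, 7), 258) = Rational(-685506, 7)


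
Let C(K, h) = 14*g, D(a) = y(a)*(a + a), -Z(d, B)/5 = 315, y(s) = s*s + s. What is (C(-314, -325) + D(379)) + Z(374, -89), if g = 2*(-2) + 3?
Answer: 109165571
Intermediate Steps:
y(s) = s + s² (y(s) = s² + s = s + s²)
g = -1 (g = -4 + 3 = -1)
Z(d, B) = -1575 (Z(d, B) = -5*315 = -1575)
D(a) = 2*a²*(1 + a) (D(a) = (a*(1 + a))*(a + a) = (a*(1 + a))*(2*a) = 2*a²*(1 + a))
C(K, h) = -14 (C(K, h) = 14*(-1) = -14)
(C(-314, -325) + D(379)) + Z(374, -89) = (-14 + 2*379²*(1 + 379)) - 1575 = (-14 + 2*143641*380) - 1575 = (-14 + 109167160) - 1575 = 109167146 - 1575 = 109165571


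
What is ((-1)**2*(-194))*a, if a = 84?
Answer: -16296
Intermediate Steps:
((-1)**2*(-194))*a = ((-1)**2*(-194))*84 = (1*(-194))*84 = -194*84 = -16296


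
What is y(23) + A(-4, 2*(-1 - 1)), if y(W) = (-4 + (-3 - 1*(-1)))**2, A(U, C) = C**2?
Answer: 52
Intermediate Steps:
y(W) = 36 (y(W) = (-4 + (-3 + 1))**2 = (-4 - 2)**2 = (-6)**2 = 36)
y(23) + A(-4, 2*(-1 - 1)) = 36 + (2*(-1 - 1))**2 = 36 + (2*(-2))**2 = 36 + (-4)**2 = 36 + 16 = 52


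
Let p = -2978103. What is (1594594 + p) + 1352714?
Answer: -30795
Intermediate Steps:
(1594594 + p) + 1352714 = (1594594 - 2978103) + 1352714 = -1383509 + 1352714 = -30795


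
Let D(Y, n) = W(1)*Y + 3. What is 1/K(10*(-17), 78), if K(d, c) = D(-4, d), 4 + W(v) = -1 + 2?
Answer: 1/15 ≈ 0.066667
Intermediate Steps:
W(v) = -3 (W(v) = -4 + (-1 + 2) = -4 + 1 = -3)
D(Y, n) = 3 - 3*Y (D(Y, n) = -3*Y + 3 = 3 - 3*Y)
K(d, c) = 15 (K(d, c) = 3 - 3*(-4) = 3 + 12 = 15)
1/K(10*(-17), 78) = 1/15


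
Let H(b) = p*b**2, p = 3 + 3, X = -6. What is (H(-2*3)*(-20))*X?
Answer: 25920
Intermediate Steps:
p = 6
H(b) = 6*b**2
(H(-2*3)*(-20))*X = ((6*(-2*3)**2)*(-20))*(-6) = ((6*(-6)**2)*(-20))*(-6) = ((6*36)*(-20))*(-6) = (216*(-20))*(-6) = -4320*(-6) = 25920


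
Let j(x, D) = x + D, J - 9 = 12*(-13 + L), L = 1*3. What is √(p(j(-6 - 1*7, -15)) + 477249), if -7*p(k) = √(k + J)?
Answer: √(23385201 - 7*I*√139)/7 ≈ 690.83 - 0.001219*I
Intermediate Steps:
L = 3
J = -111 (J = 9 + 12*(-13 + 3) = 9 + 12*(-10) = 9 - 120 = -111)
j(x, D) = D + x
p(k) = -√(-111 + k)/7 (p(k) = -√(k - 111)/7 = -√(-111 + k)/7)
√(p(j(-6 - 1*7, -15)) + 477249) = √(-√(-111 + (-15 + (-6 - 1*7)))/7 + 477249) = √(-√(-111 + (-15 + (-6 - 7)))/7 + 477249) = √(-√(-111 + (-15 - 13))/7 + 477249) = √(-√(-111 - 28)/7 + 477249) = √(-I*√139/7 + 477249) = √(477249 - I*√139/7)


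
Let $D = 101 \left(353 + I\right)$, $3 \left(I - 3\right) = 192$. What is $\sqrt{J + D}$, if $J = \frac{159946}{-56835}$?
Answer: $\frac{\sqrt{15224080461510}}{18945} \approx 205.95$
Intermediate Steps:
$J = - \frac{159946}{56835}$ ($J = 159946 \left(- \frac{1}{56835}\right) = - \frac{159946}{56835} \approx -2.8142$)
$I = 67$ ($I = 3 + \frac{1}{3} \cdot 192 = 3 + 64 = 67$)
$D = 42420$ ($D = 101 \left(353 + 67\right) = 101 \cdot 420 = 42420$)
$\sqrt{J + D} = \sqrt{- \frac{159946}{56835} + 42420} = \sqrt{\frac{2410780754}{56835}} = \frac{\sqrt{15224080461510}}{18945}$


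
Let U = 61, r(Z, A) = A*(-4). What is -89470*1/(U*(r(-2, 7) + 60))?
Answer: -44735/976 ≈ -45.835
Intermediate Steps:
r(Z, A) = -4*A
-89470*1/(U*(r(-2, 7) + 60)) = -89470*1/(61*(-4*7 + 60)) = -89470*1/(61*(-28 + 60)) = -89470/(61*32) = -89470/1952 = -89470*1/1952 = -44735/976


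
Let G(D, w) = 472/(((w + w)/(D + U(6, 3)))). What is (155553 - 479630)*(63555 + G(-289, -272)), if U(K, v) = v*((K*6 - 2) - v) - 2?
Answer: -702181200747/34 ≈ -2.0652e+10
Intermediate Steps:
U(K, v) = -2 + v*(-2 - v + 6*K) (U(K, v) = v*((6*K - 2) - v) - 2 = v*((-2 + 6*K) - v) - 2 = v*(-2 - v + 6*K) - 2 = -2 + v*(-2 - v + 6*K))
G(D, w) = 236*(91 + D)/w (G(D, w) = 472/(((w + w)/(D + (-2 - 1*3**2 - 2*3 + 6*6*3)))) = 472/(((2*w)/(D + (-2 - 1*9 - 6 + 108)))) = 472/(((2*w)/(D + (-2 - 9 - 6 + 108)))) = 472/(((2*w)/(D + 91))) = 472/(((2*w)/(91 + D))) = 472/((2*w/(91 + D))) = 472*((91 + D)/(2*w)) = 236*(91 + D)/w)
(155553 - 479630)*(63555 + G(-289, -272)) = (155553 - 479630)*(63555 + 236*(91 - 289)/(-272)) = -324077*(63555 + 236*(-1/272)*(-198)) = -324077*(63555 + 5841/34) = -324077*2166711/34 = -702181200747/34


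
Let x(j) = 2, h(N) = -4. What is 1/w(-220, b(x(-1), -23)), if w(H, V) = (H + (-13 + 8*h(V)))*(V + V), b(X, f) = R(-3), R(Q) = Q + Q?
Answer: 1/3180 ≈ 0.00031447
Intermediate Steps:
R(Q) = 2*Q
b(X, f) = -6 (b(X, f) = 2*(-3) = -6)
w(H, V) = 2*V*(-45 + H) (w(H, V) = (H + (-13 + 8*(-4)))*(V + V) = (H + (-13 - 32))*(2*V) = (H - 45)*(2*V) = (-45 + H)*(2*V) = 2*V*(-45 + H))
1/w(-220, b(x(-1), -23)) = 1/(2*(-6)*(-45 - 220)) = 1/(2*(-6)*(-265)) = 1/3180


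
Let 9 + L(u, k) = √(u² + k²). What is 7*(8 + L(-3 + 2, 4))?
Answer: -7 + 7*√17 ≈ 21.862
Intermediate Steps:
L(u, k) = -9 + √(k² + u²) (L(u, k) = -9 + √(u² + k²) = -9 + √(k² + u²))
7*(8 + L(-3 + 2, 4)) = 7*(8 + (-9 + √(4² + (-3 + 2)²))) = 7*(8 + (-9 + √(16 + (-1)²))) = 7*(8 + (-9 + √(16 + 1))) = 7*(8 + (-9 + √17)) = 7*(-1 + √17) = -7 + 7*√17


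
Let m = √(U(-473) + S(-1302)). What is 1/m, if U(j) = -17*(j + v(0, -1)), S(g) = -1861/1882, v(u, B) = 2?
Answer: √28356683066/15067313 ≈ 0.011176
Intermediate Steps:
S(g) = -1861/1882 (S(g) = -1861*1/1882 = -1861/1882)
U(j) = -34 - 17*j (U(j) = -17*(j + 2) = -17*(2 + j) = -34 - 17*j)
m = √28356683066/1882 (m = √((-34 - 17*(-473)) - 1861/1882) = √((-34 + 8041) - 1861/1882) = √(8007 - 1861/1882) = √(15067313/1882) = √28356683066/1882 ≈ 89.476)
1/m = 1/(√28356683066/1882) = √28356683066/15067313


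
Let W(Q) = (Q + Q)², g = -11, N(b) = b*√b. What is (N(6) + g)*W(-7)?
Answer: -2156 + 1176*√6 ≈ 724.60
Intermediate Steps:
N(b) = b^(3/2)
W(Q) = 4*Q² (W(Q) = (2*Q)² = 4*Q²)
(N(6) + g)*W(-7) = (6^(3/2) - 11)*(4*(-7)²) = (6*√6 - 11)*(4*49) = (-11 + 6*√6)*196 = -2156 + 1176*√6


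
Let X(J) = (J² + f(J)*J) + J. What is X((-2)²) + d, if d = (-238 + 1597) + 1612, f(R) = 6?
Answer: 3015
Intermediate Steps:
X(J) = J² + 7*J (X(J) = (J² + 6*J) + J = J² + 7*J)
d = 2971 (d = 1359 + 1612 = 2971)
X((-2)²) + d = (-2)²*(7 + (-2)²) + 2971 = 4*(7 + 4) + 2971 = 4*11 + 2971 = 44 + 2971 = 3015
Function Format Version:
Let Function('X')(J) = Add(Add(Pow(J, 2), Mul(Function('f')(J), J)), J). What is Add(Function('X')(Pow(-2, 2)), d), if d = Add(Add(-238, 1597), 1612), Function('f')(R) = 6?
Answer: 3015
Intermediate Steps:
Function('X')(J) = Add(Pow(J, 2), Mul(7, J)) (Function('X')(J) = Add(Add(Pow(J, 2), Mul(6, J)), J) = Add(Pow(J, 2), Mul(7, J)))
d = 2971 (d = Add(1359, 1612) = 2971)
Add(Function('X')(Pow(-2, 2)), d) = Add(Mul(Pow(-2, 2), Add(7, Pow(-2, 2))), 2971) = Add(Mul(4, Add(7, 4)), 2971) = Add(Mul(4, 11), 2971) = Add(44, 2971) = 3015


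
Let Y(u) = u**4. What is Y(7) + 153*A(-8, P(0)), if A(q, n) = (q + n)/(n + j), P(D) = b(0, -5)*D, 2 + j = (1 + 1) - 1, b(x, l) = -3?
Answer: 3625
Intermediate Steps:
j = -1 (j = -2 + ((1 + 1) - 1) = -2 + (2 - 1) = -2 + 1 = -1)
P(D) = -3*D
A(q, n) = (n + q)/(-1 + n) (A(q, n) = (q + n)/(n - 1) = (n + q)/(-1 + n))
Y(7) + 153*A(-8, P(0)) = 7**4 + 153*((-3*0 - 8)/(-1 - 3*0)) = 2401 + 153*((0 - 8)/(-1 + 0)) = 2401 + 153*(-8/(-1)) = 2401 + 153*(-1*(-8)) = 2401 + 153*8 = 2401 + 1224 = 3625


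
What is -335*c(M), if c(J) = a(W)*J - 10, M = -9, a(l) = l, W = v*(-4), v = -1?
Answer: 15410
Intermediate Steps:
W = 4 (W = -1*(-4) = 4)
c(J) = -10 + 4*J (c(J) = 4*J - 10 = -10 + 4*J)
-335*c(M) = -335*(-10 + 4*(-9)) = -335*(-10 - 36) = -335*(-46) = 15410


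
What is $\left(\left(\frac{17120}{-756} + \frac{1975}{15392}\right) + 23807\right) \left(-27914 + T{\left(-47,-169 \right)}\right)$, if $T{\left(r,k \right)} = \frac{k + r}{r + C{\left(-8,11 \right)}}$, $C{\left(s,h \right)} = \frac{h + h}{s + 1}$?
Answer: $- \frac{464895360574789}{700336} \approx -6.6382 \cdot 10^{8}$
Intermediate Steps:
$C{\left(s,h \right)} = \frac{2 h}{1 + s}$
$T{\left(r,k \right)} = \frac{k + r}{- \frac{22}{7} + r}$ ($T{\left(r,k \right)} = \frac{k + r}{r + 2 \cdot 11 \frac{1}{1 - 8}} = \frac{k + r}{r + 2 \cdot 11 \frac{1}{-7}} = \frac{k + r}{r + 2 \cdot 11 \left(- \frac{1}{7}\right)} = \frac{k + r}{r - \frac{22}{7}} = \frac{k + r}{- \frac{22}{7} + r}$)
$\left(\left(\frac{17120}{-756} + \frac{1975}{15392}\right) + 23807\right) \left(-27914 + T{\left(-47,-169 \right)}\right) = \left(\left(\frac{17120}{-756} + \frac{1975}{15392}\right) + 23807\right) \left(-27914 + \frac{7 \left(-169 - 47\right)}{-22 + 7 \left(-47\right)}\right) = \left(\left(17120 \left(- \frac{1}{756}\right) + 1975 \cdot \frac{1}{15392}\right) + 23807\right) \left(-27914 + 7 \frac{1}{-22 - 329} \left(-216\right)\right) = \left(\left(- \frac{4280}{189} + \frac{1975}{15392}\right) + 23807\right) \left(-27914 + 7 \frac{1}{-351} \left(-216\right)\right) = \left(- \frac{65504485}{2909088} + 23807\right) \left(-27914 + 7 \left(- \frac{1}{351}\right) \left(-216\right)\right) = \frac{69191153531 \left(-27914 + \frac{56}{13}\right)}{2909088} = \frac{69191153531}{2909088} \left(- \frac{362826}{13}\right) = - \frac{464895360574789}{700336}$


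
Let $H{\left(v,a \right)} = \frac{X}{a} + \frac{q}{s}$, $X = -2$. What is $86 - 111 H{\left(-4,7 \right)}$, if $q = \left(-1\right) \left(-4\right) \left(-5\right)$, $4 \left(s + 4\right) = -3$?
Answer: $- \frac{46504}{133} \approx -349.65$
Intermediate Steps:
$s = - \frac{19}{4}$ ($s = -4 + \frac{1}{4} \left(-3\right) = -4 - \frac{3}{4} = - \frac{19}{4} \approx -4.75$)
$q = -20$ ($q = 4 \left(-5\right) = -20$)
$H{\left(v,a \right)} = \frac{80}{19} - \frac{2}{a}$ ($H{\left(v,a \right)} = - \frac{2}{a} - \frac{20}{- \frac{19}{4}} = - \frac{2}{a} - - \frac{80}{19} = - \frac{2}{a} + \frac{80}{19} = \frac{80}{19} - \frac{2}{a}$)
$86 - 111 H{\left(-4,7 \right)} = 86 - 111 \left(\frac{80}{19} - \frac{2}{7}\right) = 86 - \frac{57942}{133} = - \frac{46504}{133}$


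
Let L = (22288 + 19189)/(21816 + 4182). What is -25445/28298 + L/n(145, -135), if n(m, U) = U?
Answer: -22619698999/24829584885 ≈ -0.91100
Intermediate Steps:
L = 41477/25998 ≈ 1.5954
-25445/28298 + L/n(145, -135) = -25445/28298 + (41477/25998)/(-135) = -25445*1/28298 + (41477/25998)*(-1/135) = -25445/28298 - 41477/3509730 = -22619698999/24829584885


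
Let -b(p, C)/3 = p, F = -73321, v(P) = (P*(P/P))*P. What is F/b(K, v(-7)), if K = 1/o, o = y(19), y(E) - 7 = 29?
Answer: 879852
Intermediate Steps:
y(E) = 36 (y(E) = 7 + 29 = 36)
v(P) = P² (v(P) = (P*1)*P = P*P = P²)
o = 36
K = 1/36 ≈ 0.027778
b(p, C) = -3*p
F/b(K, v(-7)) = -73321/((-3*1/36)) = -73321/(-1/12) = -73321*(-12) = 879852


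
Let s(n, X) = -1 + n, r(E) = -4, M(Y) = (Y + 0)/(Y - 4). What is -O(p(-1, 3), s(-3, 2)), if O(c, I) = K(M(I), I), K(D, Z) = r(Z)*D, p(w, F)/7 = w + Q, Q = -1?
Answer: 2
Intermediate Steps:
M(Y) = Y/(-4 + Y)
p(w, F) = -7 + 7*w (p(w, F) = 7*(w - 1) = 7*(-1 + w) = -7 + 7*w)
K(D, Z) = -4*D
O(c, I) = -4*I/(-4 + I)
-O(p(-1, 3), s(-3, 2)) = -(-4)*(-1 - 3)/(-4 + (-1 - 3)) = -(-4)*(-4)/(-4 - 4) = -(-4)*(-4)/(-8) = -(-4)*(-4)*(-1)/8 = -1*(-2) = 2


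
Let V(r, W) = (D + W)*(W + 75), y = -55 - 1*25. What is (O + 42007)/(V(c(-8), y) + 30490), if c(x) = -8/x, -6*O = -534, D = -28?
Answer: 21048/15515 ≈ 1.3566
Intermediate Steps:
O = 89 (O = -⅙*(-534) = 89)
y = -80 (y = -55 - 25 = -80)
V(r, W) = (-28 + W)*(75 + W) (V(r, W) = (-28 + W)*(W + 75) = (-28 + W)*(75 + W))
(O + 42007)/(V(c(-8), y) + 30490) = (89 + 42007)/((-2100 + (-80)² + 47*(-80)) + 30490) = 42096/((-2100 + 6400 - 3760) + 30490) = 42096/(540 + 30490) = 42096/31030 = 42096*(1/31030) = 21048/15515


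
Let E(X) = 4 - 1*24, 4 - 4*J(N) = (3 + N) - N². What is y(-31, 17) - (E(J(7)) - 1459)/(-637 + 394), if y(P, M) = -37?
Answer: -3490/81 ≈ -43.086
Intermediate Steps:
J(N) = ¼ - N/4 + N²/4 (J(N) = 1 - ((3 + N) - N²)/4 = 1 - (3 + N - N²)/4 = 1 + (-¾ - N/4 + N²/4) = ¼ - N/4 + N²/4)
E(X) = -20 (E(X) = 4 - 24 = -20)
y(-31, 17) - (E(J(7)) - 1459)/(-637 + 394) = -37 - (-20 - 1459)/(-637 + 394) = -37 - (-1479)/(-243) = -37 - (-1479)*(-1)/243 = -37 - 1*493/81 = -37 - 493/81 = -3490/81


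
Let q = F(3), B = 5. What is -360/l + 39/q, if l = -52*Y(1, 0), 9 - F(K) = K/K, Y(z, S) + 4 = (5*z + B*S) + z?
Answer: 867/104 ≈ 8.3365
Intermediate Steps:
Y(z, S) = -4 + 5*S + 6*z (Y(z, S) = -4 + ((5*z + 5*S) + z) = -4 + ((5*S + 5*z) + z) = -4 + (5*S + 6*z) = -4 + 5*S + 6*z)
F(K) = 8 (F(K) = 9 - K/K = 9 - 1*1 = 9 - 1 = 8)
q = 8
l = -104 (l = -52*(-4 + 5*0 + 6*1) = -52*(-4 + 0 + 6) = -52*2 = -104)
-360/l + 39/q = -360/(-104) + 39/8 = -360*(-1/104) + 39*(⅛) = 45/13 + 39/8 = 867/104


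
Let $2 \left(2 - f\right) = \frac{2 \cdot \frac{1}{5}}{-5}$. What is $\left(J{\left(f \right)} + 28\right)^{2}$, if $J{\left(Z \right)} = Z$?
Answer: $\frac{564001}{625} \approx 902.4$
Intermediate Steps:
$f = \frac{51}{25}$ ($f = 2 - \frac{\frac{2}{5} \frac{1}{-5}}{2} = 2 - \frac{2 \cdot \frac{1}{5} \left(- \frac{1}{5}\right)}{2} = 2 - \frac{\frac{2}{5} \left(- \frac{1}{5}\right)}{2} = 2 - - \frac{1}{25} = 2 + \frac{1}{25} = \frac{51}{25} \approx 2.04$)
$\left(J{\left(f \right)} + 28\right)^{2} = \left(\frac{51}{25} + 28\right)^{2} = \left(\frac{751}{25}\right)^{2} = \frac{564001}{625}$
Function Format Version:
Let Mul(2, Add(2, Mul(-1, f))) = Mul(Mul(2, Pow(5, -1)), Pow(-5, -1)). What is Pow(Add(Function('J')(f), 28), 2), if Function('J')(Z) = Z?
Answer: Rational(564001, 625) ≈ 902.40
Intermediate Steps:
f = Rational(51, 25) (f = Add(2, Mul(Rational(-1, 2), Mul(Mul(2, Pow(5, -1)), Pow(-5, -1)))) = Add(2, Mul(Rational(-1, 2), Mul(Mul(2, Rational(1, 5)), Rational(-1, 5)))) = Add(2, Mul(Rational(-1, 2), Mul(Rational(2, 5), Rational(-1, 5)))) = Add(2, Mul(Rational(-1, 2), Rational(-2, 25))) = Add(2, Rational(1, 25)) = Rational(51, 25) ≈ 2.0400)
Pow(Add(Function('J')(f), 28), 2) = Pow(Add(Rational(51, 25), 28), 2) = Pow(Rational(751, 25), 2) = Rational(564001, 625)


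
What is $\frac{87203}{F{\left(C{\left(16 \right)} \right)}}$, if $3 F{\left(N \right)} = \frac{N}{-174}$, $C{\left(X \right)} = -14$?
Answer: $\frac{22759983}{7} \approx 3.2514 \cdot 10^{6}$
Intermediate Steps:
$F{\left(N \right)} = - \frac{N}{522}$ ($F{\left(N \right)} = \frac{N \frac{1}{-174}}{3} = \frac{N \left(- \frac{1}{174}\right)}{3} = \frac{\left(- \frac{1}{174}\right) N}{3} = - \frac{N}{522}$)
$\frac{87203}{F{\left(C{\left(16 \right)} \right)}} = \frac{87203}{\left(- \frac{1}{522}\right) \left(-14\right)} = \frac{87203}{\frac{7}{261}} = 87203 \cdot \frac{261}{7} = \frac{22759983}{7}$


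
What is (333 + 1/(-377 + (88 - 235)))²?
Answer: 30447109081/274576 ≈ 1.1089e+5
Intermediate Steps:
(333 + 1/(-377 + (88 - 235)))² = (333 + 1/(-377 - 147))² = (333 + 1/(-524))² = (333 - 1/524)² = (174491/524)² = 30447109081/274576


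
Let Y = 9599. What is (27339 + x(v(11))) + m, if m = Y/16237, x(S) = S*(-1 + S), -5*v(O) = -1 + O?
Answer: 444010364/16237 ≈ 27346.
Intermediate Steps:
v(O) = ⅕ - O/5 (v(O) = -(-1 + O)/5 = ⅕ - O/5)
m = 9599/16237 ≈ 0.59118
(27339 + x(v(11))) + m = (27339 + (⅕ - ⅕*11)*(-1 + (⅕ - ⅕*11))) + 9599/16237 = (27339 + (⅕ - 11/5)*(-1 + (⅕ - 11/5))) + 9599/16237 = (27339 - 2*(-1 - 2)) + 9599/16237 = (27339 - 2*(-3)) + 9599/16237 = (27339 + 6) + 9599/16237 = 27345 + 9599/16237 = 444010364/16237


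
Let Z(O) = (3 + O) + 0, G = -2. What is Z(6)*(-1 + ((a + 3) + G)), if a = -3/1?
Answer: -27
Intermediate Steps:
a = -3 (a = -3*1 = -3)
Z(O) = 3 + O
Z(6)*(-1 + ((a + 3) + G)) = (3 + 6)*(-1 + ((-3 + 3) - 2)) = 9*(-1 + (0 - 2)) = 9*(-1 - 2) = 9*(-3) = -27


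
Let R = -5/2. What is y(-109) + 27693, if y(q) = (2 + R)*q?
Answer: 55495/2 ≈ 27748.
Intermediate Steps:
R = -5/2 (R = -5*½ = -5/2 ≈ -2.5000)
y(q) = -q/2 (y(q) = (2 - 5/2)*q = -q/2)
y(-109) + 27693 = -½*(-109) + 27693 = 109/2 + 27693 = 55495/2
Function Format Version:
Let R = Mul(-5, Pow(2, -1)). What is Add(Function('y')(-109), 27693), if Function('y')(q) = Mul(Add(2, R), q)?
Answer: Rational(55495, 2) ≈ 27748.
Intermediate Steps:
R = Rational(-5, 2) (R = Mul(-5, Rational(1, 2)) = Rational(-5, 2) ≈ -2.5000)
Function('y')(q) = Mul(Rational(-1, 2), q) (Function('y')(q) = Mul(Add(2, Rational(-5, 2)), q) = Mul(Rational(-1, 2), q))
Add(Function('y')(-109), 27693) = Add(Mul(Rational(-1, 2), -109), 27693) = Add(Rational(109, 2), 27693) = Rational(55495, 2)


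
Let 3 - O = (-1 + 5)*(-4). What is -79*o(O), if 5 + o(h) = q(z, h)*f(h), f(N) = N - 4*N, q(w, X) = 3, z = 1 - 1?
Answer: 13904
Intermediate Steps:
z = 0
f(N) = -3*N
O = 19 (O = 3 - (-1 + 5)*(-4) = 3 - 4*(-4) = 3 - 1*(-16) = 3 + 16 = 19)
o(h) = -5 - 9*h (o(h) = -5 + 3*(-3*h) = -5 - 9*h)
-79*o(O) = -79*(-5 - 9*19) = -79*(-5 - 171) = -79*(-176) = 13904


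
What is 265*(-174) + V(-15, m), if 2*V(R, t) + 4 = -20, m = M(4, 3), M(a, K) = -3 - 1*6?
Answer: -46122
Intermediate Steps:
M(a, K) = -9 (M(a, K) = -3 - 6 = -9)
m = -9
V(R, t) = -12 (V(R, t) = -2 + (½)*(-20) = -2 - 10 = -12)
265*(-174) + V(-15, m) = 265*(-174) - 12 = -46110 - 12 = -46122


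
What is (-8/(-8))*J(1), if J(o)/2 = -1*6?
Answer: -12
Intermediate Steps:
J(o) = -12 (J(o) = 2*(-1*6) = 2*(-6) = -12)
(-8/(-8))*J(1) = -8/(-8)*(-12) = -8*(-⅛)*(-12) = 1*(-12) = -12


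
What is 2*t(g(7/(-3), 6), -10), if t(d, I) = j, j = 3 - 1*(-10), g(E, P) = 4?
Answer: 26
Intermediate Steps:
j = 13 (j = 3 + 10 = 13)
t(d, I) = 13
2*t(g(7/(-3), 6), -10) = 2*13 = 26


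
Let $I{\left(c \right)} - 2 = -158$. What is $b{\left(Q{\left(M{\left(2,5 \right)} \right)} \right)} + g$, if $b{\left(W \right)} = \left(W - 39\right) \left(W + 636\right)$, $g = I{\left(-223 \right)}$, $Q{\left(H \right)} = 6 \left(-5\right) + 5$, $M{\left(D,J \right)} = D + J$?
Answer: $-39260$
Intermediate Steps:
$I{\left(c \right)} = -156$ ($I{\left(c \right)} = 2 - 158 = -156$)
$Q{\left(H \right)} = -25$ ($Q{\left(H \right)} = -30 + 5 = -25$)
$g = -156$
$b{\left(W \right)} = \left(-39 + W\right) \left(636 + W\right)$
$b{\left(Q{\left(M{\left(2,5 \right)} \right)} \right)} + g = \left(-24804 + \left(-25\right)^{2} + 597 \left(-25\right)\right) - 156 = \left(-24804 + 625 - 14925\right) - 156 = -39104 - 156 = -39260$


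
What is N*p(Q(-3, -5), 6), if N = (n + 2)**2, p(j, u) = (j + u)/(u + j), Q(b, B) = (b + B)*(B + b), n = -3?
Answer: 1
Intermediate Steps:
Q(b, B) = (B + b)**2 (Q(b, B) = (B + b)*(B + b) = (B + b)**2)
p(j, u) = 1 (p(j, u) = (j + u)/(j + u) = 1)
N = 1 (N = (-3 + 2)**2 = (-1)**2 = 1)
N*p(Q(-3, -5), 6) = 1*1 = 1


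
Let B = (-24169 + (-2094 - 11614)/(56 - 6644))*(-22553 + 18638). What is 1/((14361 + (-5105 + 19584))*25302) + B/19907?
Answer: 247733123478124231/52123892152080 ≈ 4752.8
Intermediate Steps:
B = 5771422820/61 (B = (-24169 - 13708/(-6588))*(-3915) = (-24169 - 13708*(-1/6588))*(-3915) = (-24169 + 3427/1647)*(-3915) = -39802916/1647*(-3915) = 5771422820/61 ≈ 9.4614e+7)
1/((14361 + (-5105 + 19584))*25302) + B/19907 = 1/((14361 + (-5105 + 19584))*25302) + (5771422820/61)/19907 = (1/25302)/(14361 + 14479) + (5771422820/61)*(1/19907) = (1/25302)/28840 + 339495460/71431 = (1/28840)*(1/25302) + 339495460/71431 = 1/729709680 + 339495460/71431 = 247733123478124231/52123892152080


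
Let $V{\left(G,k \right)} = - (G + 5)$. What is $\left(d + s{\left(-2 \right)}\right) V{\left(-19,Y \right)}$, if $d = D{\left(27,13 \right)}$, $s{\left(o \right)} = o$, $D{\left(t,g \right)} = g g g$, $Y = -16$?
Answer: $30730$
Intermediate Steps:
$V{\left(G,k \right)} = -5 - G$ ($V{\left(G,k \right)} = - (5 + G) = -5 - G$)
$D{\left(t,g \right)} = g^{3}$ ($D{\left(t,g \right)} = g^{2} g = g^{3}$)
$d = 2197$ ($d = 13^{3} = 2197$)
$\left(d + s{\left(-2 \right)}\right) V{\left(-19,Y \right)} = \left(2197 - 2\right) \left(-5 - -19\right) = 2195 \left(-5 + 19\right) = 2195 \cdot 14 = 30730$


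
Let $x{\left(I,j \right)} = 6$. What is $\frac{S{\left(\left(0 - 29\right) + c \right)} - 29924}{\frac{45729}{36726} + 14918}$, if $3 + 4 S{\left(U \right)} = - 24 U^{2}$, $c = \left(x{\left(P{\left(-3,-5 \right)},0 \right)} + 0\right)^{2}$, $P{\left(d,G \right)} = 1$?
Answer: $- \frac{739875875}{365282798} \approx -2.0255$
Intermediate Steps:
$c = 36$ ($c = \left(6 + 0\right)^{2} = 6^{2} = 36$)
$S{\left(U \right)} = - \frac{3}{4} - 6 U^{2}$ ($S{\left(U \right)} = - \frac{3}{4} + \frac{\left(-24\right) U^{2}}{4} = - \frac{3}{4} - 6 U^{2}$)
$\frac{S{\left(\left(0 - 29\right) + c \right)} - 29924}{\frac{45729}{36726} + 14918} = \frac{\left(- \frac{3}{4} - 6 \left(\left(0 - 29\right) + 36\right)^{2}\right) - 29924}{\frac{45729}{36726} + 14918} = \frac{\left(- \frac{3}{4} - 6 \left(-29 + 36\right)^{2}\right) - 29924}{45729 \cdot \frac{1}{36726} + 14918} = \frac{\left(- \frac{3}{4} - 6 \cdot 7^{2}\right) - 29924}{\frac{15243}{12242} + 14918} = \frac{\left(- \frac{3}{4} - 294\right) - 29924}{\frac{182641399}{12242}} = \left(\left(- \frac{3}{4} - 294\right) - 29924\right) \frac{12242}{182641399} = \left(- \frac{1179}{4} - 29924\right) \frac{12242}{182641399} = \left(- \frac{120875}{4}\right) \frac{12242}{182641399} = - \frac{739875875}{365282798}$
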